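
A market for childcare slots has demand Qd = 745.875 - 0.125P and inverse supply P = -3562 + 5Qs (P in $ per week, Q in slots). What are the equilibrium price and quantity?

Solving each curve for Q: Qs = 712.4 + 0.2P.
At equilibrium Qd = Qs, so 745.875 - 0.125P = 712.4 + 0.2P; collecting terms, 33.475 = 0.325P and P* = 103.
Plugging P* into demand: Q* = 745.875 - 0.125(103) = 733.

P* = 103, Q* = 733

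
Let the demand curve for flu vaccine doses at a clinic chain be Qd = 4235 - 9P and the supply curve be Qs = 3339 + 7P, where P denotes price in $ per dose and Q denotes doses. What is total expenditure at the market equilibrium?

Total expenditure = 208936

Equating demand and supply, 4235 - 9P = 3339 + 7P gives 16P = 896, so P* = 56.
Then Q* = 4235 - 9(56) = 3731.
Total expenditure = P* × Q* = 56 × 3731 = 208936.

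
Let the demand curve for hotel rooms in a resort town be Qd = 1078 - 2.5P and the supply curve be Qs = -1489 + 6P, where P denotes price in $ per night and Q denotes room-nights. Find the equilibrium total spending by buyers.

Total spending by buyers = 97546

The market clears where 1078 - 2.5P = -1489 + 6P. Rearranging, 8.5P = 2567, hence P* = 302.
Substitute back: Q* = 1078 - 2.5(302) = 323.
Total spending by buyers = P* × Q* = 302 × 323 = 97546.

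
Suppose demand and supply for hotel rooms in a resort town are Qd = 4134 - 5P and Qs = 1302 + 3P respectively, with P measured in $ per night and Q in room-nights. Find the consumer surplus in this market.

At equilibrium Qd = Qs, so 4134 - 5P = 1302 + 3P; collecting terms, 2832 = 8P and P* = 354.
Plugging P* into demand: Q* = 4134 - 5(354) = 2364.
Demand choke price (Qd = 0): P = 4134/5 = 826.8. Consumer surplus = ½ × (826.8 - 354) × 2364 = 558849.6.

Consumer surplus = 558849.6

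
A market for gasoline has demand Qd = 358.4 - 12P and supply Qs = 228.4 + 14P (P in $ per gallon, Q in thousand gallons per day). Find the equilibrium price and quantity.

P* = 5, Q* = 298.4

The market clears where 358.4 - 12P = 228.4 + 14P. Rearranging, 26P = 130, hence P* = 5.
Substitute back: Q* = 358.4 - 12(5) = 298.4.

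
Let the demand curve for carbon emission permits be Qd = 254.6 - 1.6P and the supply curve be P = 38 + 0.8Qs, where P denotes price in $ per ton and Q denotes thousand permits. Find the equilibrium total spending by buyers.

Solving each curve for Q: Qs = -47.5 + 1.25P.
Set Qd = Qs: 254.6 - 1.6P = -47.5 + 1.25P, so 302.1 = 2.85P and P* = 106.
Then Q* = 254.6 - 1.6(106) = 85.
Total spending by buyers = P* × Q* = 106 × 85 = 9010.

Total spending by buyers = 9010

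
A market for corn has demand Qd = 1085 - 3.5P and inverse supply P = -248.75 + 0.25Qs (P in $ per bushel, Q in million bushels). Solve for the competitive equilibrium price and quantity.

P* = 12, Q* = 1043

Solving each curve for Q: Qs = 995 + 4P.
Set Qd = Qs: 1085 - 3.5P = 995 + 4P, so 90 = 7.5P and P* = 12.
Then Q* = 1085 - 3.5(12) = 1043.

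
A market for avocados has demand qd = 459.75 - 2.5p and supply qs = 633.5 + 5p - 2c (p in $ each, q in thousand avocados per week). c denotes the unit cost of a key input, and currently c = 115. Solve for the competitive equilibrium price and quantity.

With c = 115, supply is qs = 403.5 + 5p.
Equating demand and supply, 459.75 - 2.5p = 403.5 + 5p gives 7.5p = 56.25, so p* = 7.5.
Plugging p* into demand: q* = 459.75 - 2.5(7.5) = 441.

p* = 7.5, q* = 441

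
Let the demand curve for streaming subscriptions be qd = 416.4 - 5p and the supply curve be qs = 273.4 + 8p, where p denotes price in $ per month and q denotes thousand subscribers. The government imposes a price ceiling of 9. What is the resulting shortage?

Evaluating both curves at the ceiling price 9 gives qd = 371.4, qs = 345.4.
Shortage = qd - qs = 371.4 - 345.4 = 26.

Shortage = 26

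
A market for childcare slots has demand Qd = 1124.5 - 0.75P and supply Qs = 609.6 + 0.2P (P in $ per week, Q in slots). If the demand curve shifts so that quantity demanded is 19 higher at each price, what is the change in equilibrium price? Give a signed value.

Set Qd = Qs: 1124.5 - 0.75P = 609.6 + 0.2P, so 514.9 = 0.95P and P* = 542.
Substitute back: Q* = 1124.5 - 0.75(542) = 718.
After the shift, demand is Qd = 1143.5 - 0.75P.
Re-solving, 0.95P = 533.9 gives P = 562 and Q = 722.
ΔP = 562 - 542 = 20.

ΔP = 20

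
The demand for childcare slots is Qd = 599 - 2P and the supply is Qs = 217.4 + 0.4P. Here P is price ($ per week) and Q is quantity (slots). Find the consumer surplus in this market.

Set Qd = Qs: 599 - 2P = 217.4 + 0.4P, so 381.6 = 2.4P and P* = 159.
Substitute back: Q* = 599 - 2(159) = 281.
Demand choke price (Qd = 0): P = 599/2 = 299.5. Consumer surplus = ½ × (299.5 - 159) × 281 = 19740.25.

Consumer surplus = 19740.25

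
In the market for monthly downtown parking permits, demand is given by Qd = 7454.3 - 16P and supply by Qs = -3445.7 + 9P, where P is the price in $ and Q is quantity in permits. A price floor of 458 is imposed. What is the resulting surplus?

Surplus = 550

At P = 458: Qd = 126.3 and Qs = 676.3.
Surplus = Qs - Qd = 676.3 - 126.3 = 550.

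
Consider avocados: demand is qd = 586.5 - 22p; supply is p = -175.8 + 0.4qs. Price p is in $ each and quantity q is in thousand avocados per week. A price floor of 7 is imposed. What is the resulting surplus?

Surplus = 24.5

Solving each curve for q: qs = 439.5 + 2.5p.
With p fixed at 7, quantity demanded is 432.5 and quantity supplied is 457.
Surplus = qs - qd = 457 - 432.5 = 24.5.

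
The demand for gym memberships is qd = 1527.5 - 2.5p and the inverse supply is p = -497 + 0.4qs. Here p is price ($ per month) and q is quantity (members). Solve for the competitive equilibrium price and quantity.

p* = 57, q* = 1385

Inverting to quantity form: qs = 1242.5 + 2.5p.
Equating demand and supply, 1527.5 - 2.5p = 1242.5 + 2.5p gives 5p = 285, so p* = 57.
Plugging p* into demand: q* = 1527.5 - 2.5(57) = 1385.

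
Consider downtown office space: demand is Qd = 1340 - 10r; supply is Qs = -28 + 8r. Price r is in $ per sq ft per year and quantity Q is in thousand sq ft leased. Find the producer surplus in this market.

Producer surplus = 21025

Equating demand and supply, 1340 - 10r = -28 + 8r gives 18r = 1368, so r* = 76.
Then Q* = 1340 - 10(76) = 580.
Supply choke price (Qs = 0): r = 3.5. Producer surplus = ½ × (76 - 3.5) × 580 = 21025.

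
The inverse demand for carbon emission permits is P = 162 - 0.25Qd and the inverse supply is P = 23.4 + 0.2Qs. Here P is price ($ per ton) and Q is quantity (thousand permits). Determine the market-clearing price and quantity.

In direct form, Qd = 648 - 4P and Qs = -117 + 5P.
At equilibrium Qd = Qs, so 648 - 4P = -117 + 5P; collecting terms, 765 = 9P and P* = 85.
From the demand curve, Q* = 648 - 4(85) = 308.

P* = 85, Q* = 308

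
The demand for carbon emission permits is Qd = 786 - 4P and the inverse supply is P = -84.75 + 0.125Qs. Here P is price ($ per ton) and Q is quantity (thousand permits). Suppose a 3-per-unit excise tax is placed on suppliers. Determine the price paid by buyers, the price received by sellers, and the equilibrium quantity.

Solving each curve for Q: Qs = 678 + 8P.
The tax drives a wedge P_b - P_s = 3. Substituting P_s = P_b - 3 into supply: Qs = 654 + 8P_b.
Market clearing requires 786 - 4P_b = 654 + 8P_b; hence 132 = 12P_b and P_b = 11.
Then P_s = 11 - 3 = 8 and Q = 786 - 4(11) = 742.

P_b = 11, P_s = 8, Q = 742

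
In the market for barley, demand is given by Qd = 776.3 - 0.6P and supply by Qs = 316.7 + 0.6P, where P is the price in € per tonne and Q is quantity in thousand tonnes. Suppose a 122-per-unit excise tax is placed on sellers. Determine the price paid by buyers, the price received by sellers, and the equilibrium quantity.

P_b = 444, P_s = 322, Q = 509.9

Sellers keep P_s = P_b - 122 per unit, so supply in terms of the buyer price is Qs = 243.5 + 0.6P_b.
Set Qd = Qs: 776.3 - 0.6P_b = 243.5 + 0.6P_b, so 532.8 = 1.2P_b and P_b = 444.
Then P_s = 444 - 122 = 322 and Q = 776.3 - 0.6(444) = 509.9.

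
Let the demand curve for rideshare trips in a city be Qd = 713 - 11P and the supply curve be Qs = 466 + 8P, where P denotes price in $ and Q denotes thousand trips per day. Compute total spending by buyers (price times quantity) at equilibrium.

At equilibrium Qd = Qs, so 713 - 11P = 466 + 8P; collecting terms, 247 = 19P and P* = 13.
Plugging P* into demand: Q* = 713 - 11(13) = 570.
Total spending by buyers = P* × Q* = 13 × 570 = 7410.

Total spending by buyers = 7410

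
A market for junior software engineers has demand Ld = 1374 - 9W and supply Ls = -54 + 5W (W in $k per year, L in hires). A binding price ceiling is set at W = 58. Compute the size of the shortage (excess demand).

Shortage = 616

At W = 58: Ld = 852 and Ls = 236.
Shortage = Ld - Ls = 852 - 236 = 616.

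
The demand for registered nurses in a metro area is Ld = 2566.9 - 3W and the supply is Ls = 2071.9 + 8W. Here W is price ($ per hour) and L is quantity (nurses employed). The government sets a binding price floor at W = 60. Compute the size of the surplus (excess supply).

At W = 60: Ld = 2386.9 and Ls = 2551.9.
Surplus = Ls - Ld = 2551.9 - 2386.9 = 165.

Surplus = 165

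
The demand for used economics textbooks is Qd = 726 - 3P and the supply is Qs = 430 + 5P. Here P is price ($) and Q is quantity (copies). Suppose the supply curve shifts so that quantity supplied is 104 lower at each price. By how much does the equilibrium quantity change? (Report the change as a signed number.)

At equilibrium Qd = Qs, so 726 - 3P = 430 + 5P; collecting terms, 296 = 8P and P* = 37.
From the demand curve, Q* = 726 - 3(37) = 615.
After the shift, supply is Qs = 326 + 5P.
New equilibrium: 400 = 8P, so P = 50 and Q = 576.
ΔQ = 576 - 615 = -39.

ΔQ = -39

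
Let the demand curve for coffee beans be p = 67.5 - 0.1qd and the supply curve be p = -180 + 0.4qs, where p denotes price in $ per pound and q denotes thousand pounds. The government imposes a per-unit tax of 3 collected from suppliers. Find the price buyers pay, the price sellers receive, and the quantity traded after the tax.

p_b = 18.6, p_s = 15.6, q = 489

Rewriting in direct form: qd = 675 - 10p and qs = 450 + 2.5p.
Suppliers keep p_s = p_b - 3 per unit, so supply in terms of the buyer price is qs = 442.5 + 2.5p_b.
Set qd = qs: 675 - 10p_b = 442.5 + 2.5p_b, so 232.5 = 12.5p_b and p_b = 18.6.
Then p_s = 18.6 - 3 = 15.6 and q = 675 - 10(18.6) = 489.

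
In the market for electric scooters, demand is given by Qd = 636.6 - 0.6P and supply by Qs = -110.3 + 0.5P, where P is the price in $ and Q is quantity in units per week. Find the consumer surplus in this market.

Consumer surplus = 43777.2

Equating demand and supply, 636.6 - 0.6P = -110.3 + 0.5P gives 1.1P = 746.9, so P* = 679.
Then Q* = 636.6 - 0.6(679) = 229.2.
Demand choke price (Qd = 0): P = 636.6/0.6 = 1061. Consumer surplus = ½ × (1061 - 679) × 229.2 = 43777.2.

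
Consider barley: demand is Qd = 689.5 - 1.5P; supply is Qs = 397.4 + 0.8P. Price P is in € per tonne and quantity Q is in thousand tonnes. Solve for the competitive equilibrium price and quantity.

P* = 127, Q* = 499

The market clears where 689.5 - 1.5P = 397.4 + 0.8P. Rearranging, 2.3P = 292.1, hence P* = 127.
From the demand curve, Q* = 689.5 - 1.5(127) = 499.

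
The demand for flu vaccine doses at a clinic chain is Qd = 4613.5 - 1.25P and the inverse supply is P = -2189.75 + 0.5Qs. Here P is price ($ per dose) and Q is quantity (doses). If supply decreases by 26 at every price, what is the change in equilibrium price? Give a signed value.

In direct form, Qs = 4379.5 + 2P.
At equilibrium Qd = Qs, so 4613.5 - 1.25P = 4379.5 + 2P; collecting terms, 234 = 3.25P and P* = 72.
From the demand curve, Q* = 4613.5 - 1.25(72) = 4523.5.
After the shift, supply is Qs = 4353.5 + 2P.
New equilibrium: 260 = 3.25P, so P = 80 and Q = 4513.5.
ΔP = 80 - 72 = 8.

ΔP = 8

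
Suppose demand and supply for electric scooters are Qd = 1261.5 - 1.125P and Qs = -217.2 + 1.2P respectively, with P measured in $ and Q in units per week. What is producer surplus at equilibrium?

Producer surplus = 124215

At equilibrium Qd = Qs, so 1261.5 - 1.125P = -217.2 + 1.2P; collecting terms, 1478.7 = 2.325P and P* = 636.
Substitute back: Q* = 1261.5 - 1.125(636) = 546.
Supply choke price (Qs = 0): P = 181. Producer surplus = ½ × (636 - 181) × 546 = 124215.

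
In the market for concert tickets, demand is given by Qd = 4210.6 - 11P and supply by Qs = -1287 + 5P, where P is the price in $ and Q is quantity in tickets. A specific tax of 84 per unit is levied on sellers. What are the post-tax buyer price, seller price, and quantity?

The tax drives a wedge P_b - P_s = 84. Substituting P_s = P_b - 84 into supply: Qs = -1707 + 5P_b.
Set Qd = Qs: 4210.6 - 11P_b = -1707 + 5P_b, so 5917.6 = 16P_b and P_b = 369.85.
Then P_s = 369.85 - 84 = 285.85 and Q = 4210.6 - 11(369.85) = 142.25.

P_b = 369.85, P_s = 285.85, Q = 142.25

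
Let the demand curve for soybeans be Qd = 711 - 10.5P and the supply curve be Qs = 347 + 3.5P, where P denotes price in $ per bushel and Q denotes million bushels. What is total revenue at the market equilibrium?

Set Qd = Qs: 711 - 10.5P = 347 + 3.5P, so 364 = 14P and P* = 26.
Plugging P* into demand: Q* = 711 - 10.5(26) = 438.
Total revenue = P* × Q* = 26 × 438 = 11388.

Total revenue = 11388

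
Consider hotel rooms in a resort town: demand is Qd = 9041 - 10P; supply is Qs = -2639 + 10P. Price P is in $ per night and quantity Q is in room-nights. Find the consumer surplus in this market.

Consumer surplus = 512320.05

At equilibrium Qd = Qs, so 9041 - 10P = -2639 + 10P; collecting terms, 11680 = 20P and P* = 584.
Plugging P* into demand: Q* = 9041 - 10(584) = 3201.
Demand choke price (Qd = 0): P = 9041/10 = 904.1. Consumer surplus = ½ × (904.1 - 584) × 3201 = 512320.05.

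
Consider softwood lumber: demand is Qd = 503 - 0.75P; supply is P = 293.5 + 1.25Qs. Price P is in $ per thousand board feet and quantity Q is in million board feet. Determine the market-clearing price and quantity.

Rewriting in direct form: Qs = -234.8 + 0.8P.
At equilibrium Qd = Qs, so 503 - 0.75P = -234.8 + 0.8P; collecting terms, 737.8 = 1.55P and P* = 476.
Plugging P* into demand: Q* = 503 - 0.75(476) = 146.

P* = 476, Q* = 146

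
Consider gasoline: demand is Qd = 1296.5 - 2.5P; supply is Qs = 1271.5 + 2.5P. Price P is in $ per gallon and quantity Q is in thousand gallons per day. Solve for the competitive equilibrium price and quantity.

Equating demand and supply, 1296.5 - 2.5P = 1271.5 + 2.5P gives 5P = 25, so P* = 5.
Substitute back: Q* = 1296.5 - 2.5(5) = 1284.

P* = 5, Q* = 1284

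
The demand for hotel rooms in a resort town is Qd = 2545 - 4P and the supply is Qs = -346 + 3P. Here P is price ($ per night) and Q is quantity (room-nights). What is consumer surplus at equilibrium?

Consumer surplus = 99681.125

At equilibrium Qd = Qs, so 2545 - 4P = -346 + 3P; collecting terms, 2891 = 7P and P* = 413.
Then Q* = 2545 - 4(413) = 893.
Demand choke price (Qd = 0): P = 2545/4 = 636.25. Consumer surplus = ½ × (636.25 - 413) × 893 = 99681.125.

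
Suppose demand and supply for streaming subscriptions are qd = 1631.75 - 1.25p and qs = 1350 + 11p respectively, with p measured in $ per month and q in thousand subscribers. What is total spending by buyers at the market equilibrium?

Set qd = qs: 1631.75 - 1.25p = 1350 + 11p, so 281.75 = 12.25p and p* = 23.
Then q* = 1631.75 - 1.25(23) = 1603.
Total spending by buyers = p* × q* = 23 × 1603 = 36869.

Total spending by buyers = 36869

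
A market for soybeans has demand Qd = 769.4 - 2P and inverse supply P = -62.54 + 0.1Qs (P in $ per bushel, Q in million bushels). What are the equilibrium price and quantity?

P* = 12, Q* = 745.4

Solving each curve for Q: Qs = 625.4 + 10P.
The market clears where 769.4 - 2P = 625.4 + 10P. Rearranging, 12P = 144, hence P* = 12.
Plugging P* into demand: Q* = 769.4 - 2(12) = 745.4.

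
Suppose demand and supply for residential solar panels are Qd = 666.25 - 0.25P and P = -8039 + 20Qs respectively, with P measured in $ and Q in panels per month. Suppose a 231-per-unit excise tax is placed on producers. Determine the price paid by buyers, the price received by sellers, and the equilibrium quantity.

Solving each curve for Q: Qs = 401.95 + 0.05P.
The tax drives a wedge P_b - P_s = 231. Substituting P_s = P_b - 231 into supply: Qs = 390.4 + 0.05P_b.
Set Qd = Qs: 666.25 - 0.25P_b = 390.4 + 0.05P_b, so 275.85 = 0.3P_b and P_b = 919.5.
So P_s = 688.5 and the quantity traded is Q = 666.25 - 0.25(919.5) = 436.375.

P_b = 919.5, P_s = 688.5, Q = 436.375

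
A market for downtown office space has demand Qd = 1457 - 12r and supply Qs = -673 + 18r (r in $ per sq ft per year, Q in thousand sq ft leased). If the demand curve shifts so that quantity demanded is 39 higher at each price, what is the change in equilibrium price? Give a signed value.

Δr = 1.3

Equating demand and supply, 1457 - 12r = -673 + 18r gives 30r = 2130, so r* = 71.
Then Q* = 1457 - 12(71) = 605.
After the shift, demand is Qd = 1496 - 12r.
The new intersection has 2169 = 30r, i.e. r = 72.3, Q = 628.4.
Δr = 72.3 - 71 = 1.3.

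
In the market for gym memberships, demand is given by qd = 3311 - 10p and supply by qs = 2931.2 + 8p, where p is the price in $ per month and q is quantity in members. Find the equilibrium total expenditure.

Total expenditure = 65410

Equating demand and supply, 3311 - 10p = 2931.2 + 8p gives 18p = 379.8, so p* = 21.1.
Substitute back: q* = 3311 - 10(21.1) = 3100.
Total expenditure = p* × q* = 21.1 × 3100 = 65410.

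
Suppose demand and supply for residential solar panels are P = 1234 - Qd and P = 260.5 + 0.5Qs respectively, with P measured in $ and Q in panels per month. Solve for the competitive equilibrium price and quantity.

P* = 585, Q* = 649

Rewriting in direct form: Qd = 1234 - P and Qs = -521 + 2P.
At equilibrium Qd = Qs, so 1234 - P = -521 + 2P; collecting terms, 1755 = 3P and P* = 585.
From the demand curve, Q* = 1234 - 585 = 649.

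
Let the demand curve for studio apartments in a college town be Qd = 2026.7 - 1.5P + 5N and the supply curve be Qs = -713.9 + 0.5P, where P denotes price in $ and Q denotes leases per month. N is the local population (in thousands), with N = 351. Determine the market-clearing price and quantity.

P* = 2247.8, Q* = 410

With N = 351, demand is Qd = 3781.7 - 1.5P.
Equating demand and supply, 3781.7 - 1.5P = -713.9 + 0.5P gives 2P = 4495.6, so P* = 2247.8.
Plugging P* into demand: Q* = 3781.7 - 1.5(2247.8) = 410.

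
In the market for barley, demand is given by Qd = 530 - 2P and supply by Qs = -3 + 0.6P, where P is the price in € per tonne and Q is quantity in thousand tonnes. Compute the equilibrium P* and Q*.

P* = 205, Q* = 120

The market clears where 530 - 2P = -3 + 0.6P. Rearranging, 2.6P = 533, hence P* = 205.
Then Q* = 530 - 2(205) = 120.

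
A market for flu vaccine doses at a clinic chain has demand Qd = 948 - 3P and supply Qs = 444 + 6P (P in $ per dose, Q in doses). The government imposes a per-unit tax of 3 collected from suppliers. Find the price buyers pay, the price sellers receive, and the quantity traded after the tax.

The tax drives a wedge P_b - P_s = 3. Substituting P_s = P_b - 3 into supply: Qs = 426 + 6P_b.
Equate demand and the shifted supply: 948 - 3P_b = 426 + 6P_b, giving 9P_b = 522, so P_b = 58.
So P_s = 55 and the quantity traded is Q = 948 - 3(58) = 774.

P_b = 58, P_s = 55, Q = 774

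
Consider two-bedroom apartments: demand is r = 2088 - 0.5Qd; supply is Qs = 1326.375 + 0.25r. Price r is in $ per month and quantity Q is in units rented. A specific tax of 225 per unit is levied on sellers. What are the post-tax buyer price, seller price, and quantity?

r_b = 1291.5, r_s = 1066.5, Q = 1593

In direct form, Qd = 4176 - 2r.
With a tax of 225 on sellers, they supply based on the net price r_s = r_b - 225, so Qs = 1270.125 + 0.25r_b.
Equate demand and the shifted supply: 4176 - 2r_b = 1270.125 + 0.25r_b, giving 2.25r_b = 2905.875, so r_b = 1291.5.
So r_s = 1066.5 and the quantity traded is Q = 4176 - 2(1291.5) = 1593.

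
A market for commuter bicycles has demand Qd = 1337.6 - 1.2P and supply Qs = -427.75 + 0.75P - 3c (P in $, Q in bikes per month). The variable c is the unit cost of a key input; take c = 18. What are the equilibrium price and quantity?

With c = 18, supply is Qs = -481.75 + 0.75P.
Equating demand and supply, 1337.6 - 1.2P = -481.75 + 0.75P gives 1.95P = 1819.35, so P* = 933.
From the demand curve, Q* = 1337.6 - 1.2(933) = 218.

P* = 933, Q* = 218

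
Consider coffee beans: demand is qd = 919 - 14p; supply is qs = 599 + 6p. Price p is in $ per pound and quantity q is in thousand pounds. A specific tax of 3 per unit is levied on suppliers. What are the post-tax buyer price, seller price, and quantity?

With a tax of 3 on suppliers, they supply based on the net price p_s = p_b - 3, so qs = 581 + 6p_b.
Equate demand and the shifted supply: 919 - 14p_b = 581 + 6p_b, giving 20p_b = 338, so p_b = 16.9.
Then p_s = 16.9 - 3 = 13.9 and q = 919 - 14(16.9) = 682.4.

p_b = 16.9, p_s = 13.9, q = 682.4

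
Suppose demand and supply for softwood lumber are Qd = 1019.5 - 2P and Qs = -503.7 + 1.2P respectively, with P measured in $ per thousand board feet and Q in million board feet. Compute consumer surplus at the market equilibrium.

Consumer surplus = 1139.0625

The market clears where 1019.5 - 2P = -503.7 + 1.2P. Rearranging, 3.2P = 1523.2, hence P* = 476.
Substitute back: Q* = 1019.5 - 2(476) = 67.5.
Demand choke price (Qd = 0): P = 1019.5/2 = 509.75. Consumer surplus = ½ × (509.75 - 476) × 67.5 = 1139.0625.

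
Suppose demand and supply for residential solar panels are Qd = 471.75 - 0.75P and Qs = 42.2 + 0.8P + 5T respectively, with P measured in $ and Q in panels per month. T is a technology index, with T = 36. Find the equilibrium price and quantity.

With T = 36, supply is Qs = 222.2 + 0.8P.
At equilibrium Qd = Qs, so 471.75 - 0.75P = 222.2 + 0.8P; collecting terms, 249.55 = 1.55P and P* = 161.
From the demand curve, Q* = 471.75 - 0.75(161) = 351.

P* = 161, Q* = 351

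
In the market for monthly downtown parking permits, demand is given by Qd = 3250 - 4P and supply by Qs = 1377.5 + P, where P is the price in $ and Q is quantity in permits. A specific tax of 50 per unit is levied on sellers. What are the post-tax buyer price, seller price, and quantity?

P_b = 384.5, P_s = 334.5, Q = 1712

With a tax of 50 on sellers, they supply based on the net price P_s = P_b - 50, so Qs = 1327.5 + P_b.
Market clearing requires 3250 - 4P_b = 1327.5 + P_b; hence 1922.5 = 5P_b and P_b = 384.5.
Then P_s = 384.5 - 50 = 334.5 and Q = 3250 - 4(384.5) = 1712.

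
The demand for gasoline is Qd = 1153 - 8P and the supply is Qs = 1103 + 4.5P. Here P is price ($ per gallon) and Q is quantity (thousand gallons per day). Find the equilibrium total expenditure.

Total expenditure = 4484

The market clears where 1153 - 8P = 1103 + 4.5P. Rearranging, 12.5P = 50, hence P* = 4.
Then Q* = 1153 - 8(4) = 1121.
Total expenditure = P* × Q* = 4 × 1121 = 4484.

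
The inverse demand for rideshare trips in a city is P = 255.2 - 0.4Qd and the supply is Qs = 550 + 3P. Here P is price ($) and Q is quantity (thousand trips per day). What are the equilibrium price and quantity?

Rewriting in direct form: Qd = 638 - 2.5P.
The market clears where 638 - 2.5P = 550 + 3P. Rearranging, 5.5P = 88, hence P* = 16.
Substitute back: Q* = 638 - 2.5(16) = 598.

P* = 16, Q* = 598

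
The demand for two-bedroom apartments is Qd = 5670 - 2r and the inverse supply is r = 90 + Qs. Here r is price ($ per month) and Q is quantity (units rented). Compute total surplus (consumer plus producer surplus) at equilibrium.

Total surplus = 2511675

Rewriting in direct form: Qs = -90 + r.
At equilibrium Qd = Qs, so 5670 - 2r = -90 + r; collecting terms, 5760 = 3r and r* = 1920.
Then Q* = 5670 - 2(1920) = 1830.
Demand choke price = 2835; supply choke price = 90. CS = ½(2835 - 1920)(1830) = 837225; PS = ½(1920 - 90)(1830) = 1674450. Total surplus = 2511675.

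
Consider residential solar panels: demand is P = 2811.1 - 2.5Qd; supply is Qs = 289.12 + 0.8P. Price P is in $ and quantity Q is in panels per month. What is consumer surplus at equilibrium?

Consumer surplus = 894645

Rewriting in direct form: Qd = 1124.44 - 0.4P.
The market clears where 1124.44 - 0.4P = 289.12 + 0.8P. Rearranging, 1.2P = 835.32, hence P* = 696.1.
From the demand curve, Q* = 1124.44 - 0.4(696.1) = 846.
Demand choke price (Qd = 0): P = 1124.44/0.4 = 2811.1. Consumer surplus = ½ × (2811.1 - 696.1) × 846 = 894645.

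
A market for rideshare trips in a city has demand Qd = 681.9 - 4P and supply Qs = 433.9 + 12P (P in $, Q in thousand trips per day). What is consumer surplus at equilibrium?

Equating demand and supply, 681.9 - 4P = 433.9 + 12P gives 16P = 248, so P* = 15.5.
From the demand curve, Q* = 681.9 - 4(15.5) = 619.9.
Demand choke price (Qd = 0): P = 681.9/4 = 170.475. Consumer surplus = ½ × (170.475 - 15.5) × 619.9 = 48034.50125.

Consumer surplus = 48034.50125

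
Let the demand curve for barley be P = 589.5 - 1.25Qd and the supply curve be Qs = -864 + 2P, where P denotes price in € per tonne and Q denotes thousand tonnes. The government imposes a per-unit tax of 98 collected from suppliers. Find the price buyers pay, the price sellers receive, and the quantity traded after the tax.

Rewriting in direct form: Qd = 471.6 - 0.8P.
Suppliers keep P_s = P_b - 98 per unit, so supply in terms of the buyer price is Qs = -1060 + 2P_b.
Market clearing requires 471.6 - 0.8P_b = -1060 + 2P_b; hence 1531.6 = 2.8P_b and P_b = 547.
So P_s = 449 and the quantity traded is Q = 471.6 - 0.8(547) = 34.

P_b = 547, P_s = 449, Q = 34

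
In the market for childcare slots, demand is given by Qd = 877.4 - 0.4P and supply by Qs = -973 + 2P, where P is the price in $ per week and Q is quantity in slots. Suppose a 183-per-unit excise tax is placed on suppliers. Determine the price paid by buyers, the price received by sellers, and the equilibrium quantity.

P_b = 923.5, P_s = 740.5, Q = 508

With a tax of 183 on suppliers, they supply based on the net price P_s = P_b - 183, so Qs = -1339 + 2P_b.
Set Qd = Qs: 877.4 - 0.4P_b = -1339 + 2P_b, so 2216.4 = 2.4P_b and P_b = 923.5.
Then P_s = 923.5 - 183 = 740.5 and Q = 877.4 - 0.4(923.5) = 508.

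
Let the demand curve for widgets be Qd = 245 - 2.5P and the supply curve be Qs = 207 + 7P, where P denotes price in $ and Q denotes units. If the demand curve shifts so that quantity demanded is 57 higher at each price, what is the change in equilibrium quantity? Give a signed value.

ΔQ = 42

The market clears where 245 - 2.5P = 207 + 7P. Rearranging, 9.5P = 38, hence P* = 4.
Plugging P* into demand: Q* = 245 - 2.5(4) = 235.
After the shift, demand is Qd = 302 - 2.5P.
New equilibrium: 95 = 9.5P, so P = 10 and Q = 277.
ΔQ = 277 - 235 = 42.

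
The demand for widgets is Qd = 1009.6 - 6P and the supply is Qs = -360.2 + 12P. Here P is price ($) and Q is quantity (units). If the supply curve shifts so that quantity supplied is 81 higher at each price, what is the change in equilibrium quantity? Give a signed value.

ΔQ = 27

The market clears where 1009.6 - 6P = -360.2 + 12P. Rearranging, 18P = 1369.8, hence P* = 76.1.
Plugging P* into demand: Q* = 1009.6 - 6(76.1) = 553.
After the shift, supply is Qs = -279.2 + 12P.
Re-solving, 18P = 1288.8 gives P = 71.6 and Q = 580.
ΔQ = 580 - 553 = 27.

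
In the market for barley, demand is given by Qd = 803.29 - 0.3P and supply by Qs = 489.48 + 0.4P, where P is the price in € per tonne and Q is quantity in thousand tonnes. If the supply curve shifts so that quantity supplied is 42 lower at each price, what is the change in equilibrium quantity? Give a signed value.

ΔQ = -18

Equating demand and supply, 803.29 - 0.3P = 489.48 + 0.4P gives 0.7P = 313.81, so P* = 448.3.
Substitute back: Q* = 803.29 - 0.3(448.3) = 668.8.
After the shift, supply is Qs = 447.48 + 0.4P.
New equilibrium: 355.81 = 0.7P, so P = 508.3 and Q = 650.8.
ΔQ = 650.8 - 668.8 = -18.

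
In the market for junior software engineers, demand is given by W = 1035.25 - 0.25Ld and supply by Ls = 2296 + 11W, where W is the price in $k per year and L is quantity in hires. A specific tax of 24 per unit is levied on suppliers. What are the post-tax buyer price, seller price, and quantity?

Rewriting in direct form: Ld = 4141 - 4W.
The tax drives a wedge W_b - W_s = 24. Substituting W_s = W_b - 24 into supply: Ls = 2032 + 11W_b.
Equate demand and the shifted supply: 4141 - 4W_b = 2032 + 11W_b, giving 15W_b = 2109, so W_b = 140.6.
So W_s = 116.6 and the quantity traded is L = 4141 - 4(140.6) = 3578.6.

W_b = 140.6, W_s = 116.6, L = 3578.6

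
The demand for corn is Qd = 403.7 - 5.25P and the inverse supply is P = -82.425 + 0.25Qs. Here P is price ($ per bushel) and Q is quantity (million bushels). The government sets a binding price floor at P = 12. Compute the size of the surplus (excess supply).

Rewriting in direct form: Qs = 329.7 + 4P.
With P fixed at 12, quantity demanded is 340.7 and quantity supplied is 377.7.
Surplus = Qs - Qd = 377.7 - 340.7 = 37.

Surplus = 37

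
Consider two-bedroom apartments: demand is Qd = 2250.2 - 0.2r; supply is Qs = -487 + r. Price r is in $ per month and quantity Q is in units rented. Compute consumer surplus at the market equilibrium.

Consumer surplus = 8046090

The market clears where 2250.2 - 0.2r = -487 + r. Rearranging, 1.2r = 2737.2, hence r* = 2281.
From the demand curve, Q* = 2250.2 - 0.2(2281) = 1794.
Demand choke price (Qd = 0): r = 2250.2/0.2 = 11251. Consumer surplus = ½ × (11251 - 2281) × 1794 = 8046090.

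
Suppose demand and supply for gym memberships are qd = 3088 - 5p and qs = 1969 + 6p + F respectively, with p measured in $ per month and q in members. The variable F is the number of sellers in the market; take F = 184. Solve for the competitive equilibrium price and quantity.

With F = 184, supply is qs = 2153 + 6p.
At equilibrium qd = qs, so 3088 - 5p = 2153 + 6p; collecting terms, 935 = 11p and p* = 85.
Plugging p* into demand: q* = 3088 - 5(85) = 2663.

p* = 85, q* = 2663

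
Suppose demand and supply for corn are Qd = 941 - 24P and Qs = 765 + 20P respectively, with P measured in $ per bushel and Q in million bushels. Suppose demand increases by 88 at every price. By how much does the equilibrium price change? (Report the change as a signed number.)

At equilibrium Qd = Qs, so 941 - 24P = 765 + 20P; collecting terms, 176 = 44P and P* = 4.
From the demand curve, Q* = 941 - 24(4) = 845.
After the shift, demand is Qd = 1029 - 24P.
New equilibrium: 264 = 44P, so P = 6 and Q = 885.
ΔP = 6 - 4 = 2.

ΔP = 2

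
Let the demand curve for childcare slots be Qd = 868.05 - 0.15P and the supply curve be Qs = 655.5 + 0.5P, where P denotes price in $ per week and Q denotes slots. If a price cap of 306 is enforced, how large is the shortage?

Shortage = 13.65

With P fixed at 306, quantity demanded is 822.15 and quantity supplied is 808.5.
Shortage = Qd - Qs = 822.15 - 808.5 = 13.65.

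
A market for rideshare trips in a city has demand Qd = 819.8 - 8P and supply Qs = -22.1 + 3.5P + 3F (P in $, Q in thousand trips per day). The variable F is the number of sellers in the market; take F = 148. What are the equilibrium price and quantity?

P* = 34.6, Q* = 543

With F = 148, supply is Qs = 421.9 + 3.5P.
Set Qd = Qs: 819.8 - 8P = 421.9 + 3.5P, so 397.9 = 11.5P and P* = 34.6.
Then Q* = 819.8 - 8(34.6) = 543.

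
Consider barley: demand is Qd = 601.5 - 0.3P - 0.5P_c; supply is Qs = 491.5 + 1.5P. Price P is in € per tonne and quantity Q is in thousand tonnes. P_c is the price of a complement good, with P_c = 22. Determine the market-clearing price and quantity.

P* = 55, Q* = 574

With P_c = 22, demand is Qd = 590.5 - 0.3P.
The market clears where 590.5 - 0.3P = 491.5 + 1.5P. Rearranging, 1.8P = 99, hence P* = 55.
Substitute back: Q* = 590.5 - 0.3(55) = 574.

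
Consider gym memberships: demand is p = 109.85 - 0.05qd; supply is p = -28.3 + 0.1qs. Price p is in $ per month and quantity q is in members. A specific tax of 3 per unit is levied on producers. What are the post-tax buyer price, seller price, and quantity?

Solving each curve for q: qd = 2197 - 20p and qs = 283 + 10p.
The tax drives a wedge p_b - p_s = 3. Substituting p_s = p_b - 3 into supply: qs = 253 + 10p_b.
Market clearing requires 2197 - 20p_b = 253 + 10p_b; hence 1944 = 30p_b and p_b = 64.8.
Then p_s = 64.8 - 3 = 61.8 and q = 2197 - 20(64.8) = 901.

p_b = 64.8, p_s = 61.8, q = 901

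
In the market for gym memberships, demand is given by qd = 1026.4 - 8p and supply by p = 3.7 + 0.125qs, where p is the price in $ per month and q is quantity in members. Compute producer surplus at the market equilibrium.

Producer surplus = 15525.16

Inverting to quantity form: qs = -29.6 + 8p.
Set qd = qs: 1026.4 - 8p = -29.6 + 8p, so 1056 = 16p and p* = 66.
Plugging p* into demand: q* = 1026.4 - 8(66) = 498.4.
Supply choke price (qs = 0): p = 3.7. Producer surplus = ½ × (66 - 3.7) × 498.4 = 15525.16.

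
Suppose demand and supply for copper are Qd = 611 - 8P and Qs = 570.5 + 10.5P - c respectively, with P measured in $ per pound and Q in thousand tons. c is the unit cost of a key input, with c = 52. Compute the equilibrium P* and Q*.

With c = 52, supply is Qs = 518.5 + 10.5P.
The market clears where 611 - 8P = 518.5 + 10.5P. Rearranging, 18.5P = 92.5, hence P* = 5.
Substitute back: Q* = 611 - 8(5) = 571.

P* = 5, Q* = 571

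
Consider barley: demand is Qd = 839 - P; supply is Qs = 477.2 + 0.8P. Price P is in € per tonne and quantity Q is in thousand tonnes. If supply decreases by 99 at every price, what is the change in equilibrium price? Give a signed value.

ΔP = 55

Equating demand and supply, 839 - P = 477.2 + 0.8P gives 1.8P = 361.8, so P* = 201.
From the demand curve, Q* = 839 - 201 = 638.
After the shift, supply is Qs = 378.2 + 0.8P.
The new intersection has 460.8 = 1.8P, i.e. P = 256, Q = 583.
ΔP = 256 - 201 = 55.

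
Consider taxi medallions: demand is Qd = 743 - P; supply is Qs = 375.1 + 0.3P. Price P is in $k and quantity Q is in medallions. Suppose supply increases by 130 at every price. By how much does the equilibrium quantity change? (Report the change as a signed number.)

ΔQ = 100

At equilibrium Qd = Qs, so 743 - P = 375.1 + 0.3P; collecting terms, 367.9 = 1.3P and P* = 283.
Plugging P* into demand: Q* = 743 - 283 = 460.
After the shift, supply is Qs = 505.1 + 0.3P.
New equilibrium: 237.9 = 1.3P, so P = 183 and Q = 560.
ΔQ = 560 - 460 = 100.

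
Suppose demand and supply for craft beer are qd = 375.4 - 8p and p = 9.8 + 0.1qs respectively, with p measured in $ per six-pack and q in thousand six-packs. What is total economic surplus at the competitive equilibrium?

Inverting to quantity form: qs = -98 + 10p.
Set qd = qs: 375.4 - 8p = -98 + 10p, so 473.4 = 18p and p* = 26.3.
Plugging p* into demand: q* = 375.4 - 8(26.3) = 165.
Demand choke price = 46.925; supply choke price = 9.8. CS = ½(46.925 - 26.3)(165) = 1701.5625; PS = ½(26.3 - 9.8)(165) = 1361.25. Total surplus = 3062.8125.

Total surplus = 3062.8125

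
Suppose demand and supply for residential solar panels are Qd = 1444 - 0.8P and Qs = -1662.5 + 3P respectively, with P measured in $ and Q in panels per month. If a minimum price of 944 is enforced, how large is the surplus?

At P = 944: Qd = 688.8 and Qs = 1169.5.
Surplus = Qs - Qd = 1169.5 - 688.8 = 480.7.

Surplus = 480.7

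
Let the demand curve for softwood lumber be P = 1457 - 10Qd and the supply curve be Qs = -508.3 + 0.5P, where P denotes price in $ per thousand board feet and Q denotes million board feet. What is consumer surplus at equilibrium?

Inverting to quantity form: Qd = 145.7 - 0.1P.
Set Qd = Qs: 145.7 - 0.1P = -508.3 + 0.5P, so 654 = 0.6P and P* = 1090.
Then Q* = 145.7 - 0.1(1090) = 36.7.
Demand choke price (Qd = 0): P = 145.7/0.1 = 1457. Consumer surplus = ½ × (1457 - 1090) × 36.7 = 6734.45.

Consumer surplus = 6734.45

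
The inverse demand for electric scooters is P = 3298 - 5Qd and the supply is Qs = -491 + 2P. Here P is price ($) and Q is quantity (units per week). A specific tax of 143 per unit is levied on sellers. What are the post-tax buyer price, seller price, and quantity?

P_b = 653, P_s = 510, Q = 529

Rewriting in direct form: Qd = 659.6 - 0.2P.
Sellers keep P_s = P_b - 143 per unit, so supply in terms of the buyer price is Qs = -777 + 2P_b.
Market clearing requires 659.6 - 0.2P_b = -777 + 2P_b; hence 1436.6 = 2.2P_b and P_b = 653.
Then P_s = 653 - 143 = 510 and Q = 659.6 - 0.2(653) = 529.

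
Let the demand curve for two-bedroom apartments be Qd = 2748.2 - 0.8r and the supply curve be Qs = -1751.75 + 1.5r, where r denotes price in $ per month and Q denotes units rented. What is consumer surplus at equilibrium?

Equating demand and supply, 2748.2 - 0.8r = -1751.75 + 1.5r gives 2.3r = 4499.95, so r* = 1956.5.
Plugging r* into demand: Q* = 2748.2 - 0.8(1956.5) = 1183.
Demand choke price (Qd = 0): r = 2748.2/0.8 = 3435.25. Consumer surplus = ½ × (3435.25 - 1956.5) × 1183 = 874680.625.

Consumer surplus = 874680.625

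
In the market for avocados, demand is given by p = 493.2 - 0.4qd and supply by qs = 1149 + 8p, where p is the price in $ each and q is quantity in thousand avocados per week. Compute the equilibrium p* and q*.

p* = 8, q* = 1213

Rewriting in direct form: qd = 1233 - 2.5p.
Set qd = qs: 1233 - 2.5p = 1149 + 8p, so 84 = 10.5p and p* = 8.
From the demand curve, q* = 1233 - 2.5(8) = 1213.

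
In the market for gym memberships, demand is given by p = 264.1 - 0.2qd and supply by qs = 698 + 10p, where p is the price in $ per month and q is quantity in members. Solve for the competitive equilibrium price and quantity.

Inverting to quantity form: qd = 1320.5 - 5p.
Set qd = qs: 1320.5 - 5p = 698 + 10p, so 622.5 = 15p and p* = 41.5.
Plugging p* into demand: q* = 1320.5 - 5(41.5) = 1113.

p* = 41.5, q* = 1113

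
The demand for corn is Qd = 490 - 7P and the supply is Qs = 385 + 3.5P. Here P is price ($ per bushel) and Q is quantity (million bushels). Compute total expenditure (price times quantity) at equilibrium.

The market clears where 490 - 7P = 385 + 3.5P. Rearranging, 10.5P = 105, hence P* = 10.
From the demand curve, Q* = 490 - 7(10) = 420.
Total expenditure = P* × Q* = 10 × 420 = 4200.

Total expenditure = 4200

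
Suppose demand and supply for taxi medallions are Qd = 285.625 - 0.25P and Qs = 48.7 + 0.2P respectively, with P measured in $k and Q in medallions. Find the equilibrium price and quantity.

The market clears where 285.625 - 0.25P = 48.7 + 0.2P. Rearranging, 0.45P = 236.925, hence P* = 526.5.
From the demand curve, Q* = 285.625 - 0.25(526.5) = 154.

P* = 526.5, Q* = 154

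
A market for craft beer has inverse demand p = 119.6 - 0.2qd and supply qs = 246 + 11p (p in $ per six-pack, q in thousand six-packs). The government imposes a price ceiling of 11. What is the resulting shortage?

Shortage = 176

Solving each curve for q: qd = 598 - 5p.
Evaluating both curves at the ceiling price 11 gives qd = 543, qs = 367.
Shortage = qd - qs = 543 - 367 = 176.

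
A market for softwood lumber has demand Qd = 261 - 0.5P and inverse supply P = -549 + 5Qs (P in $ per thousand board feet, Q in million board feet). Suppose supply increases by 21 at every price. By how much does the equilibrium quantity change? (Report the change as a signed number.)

Inverting to quantity form: Qs = 109.8 + 0.2P.
Equating demand and supply, 261 - 0.5P = 109.8 + 0.2P gives 0.7P = 151.2, so P* = 216.
Plugging P* into demand: Q* = 261 - 0.5(216) = 153.
After the shift, supply is Qs = 130.8 + 0.2P.
New equilibrium: 130.2 = 0.7P, so P = 186 and Q = 168.
ΔQ = 168 - 153 = 15.

ΔQ = 15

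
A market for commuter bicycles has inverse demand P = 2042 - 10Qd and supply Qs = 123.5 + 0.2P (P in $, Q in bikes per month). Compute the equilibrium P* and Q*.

P* = 269, Q* = 177.3

Inverting to quantity form: Qd = 204.2 - 0.1P.
At equilibrium Qd = Qs, so 204.2 - 0.1P = 123.5 + 0.2P; collecting terms, 80.7 = 0.3P and P* = 269.
From the demand curve, Q* = 204.2 - 0.1(269) = 177.3.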